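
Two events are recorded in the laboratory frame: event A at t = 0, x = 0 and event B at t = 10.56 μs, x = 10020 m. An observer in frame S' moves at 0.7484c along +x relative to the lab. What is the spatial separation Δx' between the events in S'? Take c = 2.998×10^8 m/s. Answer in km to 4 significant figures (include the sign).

γ = 1/√(1 − 0.7484²) = 1.50773
Δx' = γ(Δx − vΔt) = 1.50773 × (10020 m − 0.7484×(2.998×10^8 m/s)×10.56×10^-6 s)
= 1.50773 × (7650.65 m) = 11.54 km

Δx' ≈ 11.54 km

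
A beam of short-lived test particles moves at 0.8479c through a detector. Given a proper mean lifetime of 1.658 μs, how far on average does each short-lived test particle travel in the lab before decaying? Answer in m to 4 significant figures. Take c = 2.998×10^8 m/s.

d ≈ 795.0 m

γ = 1/√(1 − 0.8479²) = 1.88624
Dilated lifetime: Δt = γτ₀ = 1.88624 × 1.658 μs = 3.12738 μs
d = vΔt = 0.8479c × 3.12738 μs = 2.54200×10^8 m/s × 3.12738×10^-6 s = 795.0 m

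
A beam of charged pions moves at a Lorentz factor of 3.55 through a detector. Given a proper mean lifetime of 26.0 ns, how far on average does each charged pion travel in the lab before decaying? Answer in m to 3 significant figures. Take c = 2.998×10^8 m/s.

β = √(1 − 1/γ²) = √(1 − 1/3.55²) = 0.95951
Dilated lifetime: Δt = γτ₀ = 3.55 × 26.0 ns = 92.300 ns
d = vΔt = 0.95951c × 92.300 ns = 2.8766×10^8 m/s × 9.2300×10^-8 s = 26.6 m

d ≈ 26.6 m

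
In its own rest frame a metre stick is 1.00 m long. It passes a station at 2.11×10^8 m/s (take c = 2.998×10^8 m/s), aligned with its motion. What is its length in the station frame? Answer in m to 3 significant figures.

β = v/c = 2.11×10^8 / 2.998×10^8 = 0.70380
γ = 1/√(1 − 0.70380²) = 1.4077
Length contraction: L = L₀/γ = 1.00/1.4077 = 0.710 m

L ≈ 0.710 m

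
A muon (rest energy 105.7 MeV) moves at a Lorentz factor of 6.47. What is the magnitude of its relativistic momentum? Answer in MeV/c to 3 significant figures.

β = √(1 − 1/γ²) = √(1 − 1/6.47²) = 0.98798
p = γβm₀c = 6.47 × 0.98798 × 105.7 MeV/c = 676 MeV/c

p ≈ 676 MeV/c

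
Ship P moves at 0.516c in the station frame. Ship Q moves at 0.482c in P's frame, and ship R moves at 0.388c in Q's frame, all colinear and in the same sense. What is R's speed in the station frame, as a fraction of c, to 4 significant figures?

u ≈ 0.9062c

Compose boost 2: (0.482 + 0.516)/(1 + 0.482×0.516) = 0.9980/1.24871 = 0.799224
Compose boost 3: (0.388 + 0.799224)/(1 + 0.388×0.799224) = 1.18722/1.31010 = 0.9062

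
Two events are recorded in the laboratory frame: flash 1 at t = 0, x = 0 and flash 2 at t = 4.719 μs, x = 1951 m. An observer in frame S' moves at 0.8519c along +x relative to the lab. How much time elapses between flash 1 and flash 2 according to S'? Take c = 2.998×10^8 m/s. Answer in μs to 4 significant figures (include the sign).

Δt' ≈ -1.575 μs

γ = 1/√(1 − 0.8519²) = 1.90947
Δt' = γ(Δt − vΔx/c²) = 1.90947 × (4.719 μs − 0.8519×1951 m / (2.998×10^8 m/s))
= 1.90947 × (-0.824886 μs) = -1.575 μs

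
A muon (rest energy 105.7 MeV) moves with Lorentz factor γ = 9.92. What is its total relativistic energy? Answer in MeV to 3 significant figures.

γ = 9.92 (given)
E = γm₀c² = 9.92 × 105.7 MeV = 1050 MeV

E ≈ 1050 MeV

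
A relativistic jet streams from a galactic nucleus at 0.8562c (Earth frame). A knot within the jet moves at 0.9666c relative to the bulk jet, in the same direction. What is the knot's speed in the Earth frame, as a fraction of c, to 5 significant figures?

u ≈ 0.99737c

Relativistic velocity addition: u = (u' + v)/(1 + u'v/c²)
= (0.9666 + 0.8562)/(1 + 0.9666×0.8562) = 1.8228/1.827603 = 0.99737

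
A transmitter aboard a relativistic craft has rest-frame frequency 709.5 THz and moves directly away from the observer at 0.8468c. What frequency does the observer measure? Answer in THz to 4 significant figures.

Relativistic Doppler: f_obs = f_src √((1−β)/(1+β))
= 709.5 × √(0.153200/1.84680) = 709.5 × 0.288018 = 204.3 THz

f_obs ≈ 204.3 THz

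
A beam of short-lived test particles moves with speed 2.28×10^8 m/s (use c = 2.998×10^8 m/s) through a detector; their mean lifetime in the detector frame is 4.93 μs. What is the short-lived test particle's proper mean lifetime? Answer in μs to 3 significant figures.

τ₀ ≈ 3.20 μs

β = v/c = 2.28×10^8 / 2.998×10^8 = 0.76051
γ = 1/√(1 − 0.76051²) = 1.5400
Proper time: τ₀ = Δt/γ = 4.93/1.5400 = 3.20 μs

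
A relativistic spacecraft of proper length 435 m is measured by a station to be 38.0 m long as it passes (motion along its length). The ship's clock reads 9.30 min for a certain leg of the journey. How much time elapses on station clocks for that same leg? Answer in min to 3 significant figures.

Length contraction ⇒ γ = L₀/L = 435/38.0 = 11.447
Time dilation: Δt = γτ₀ = 11.447 × 9.30 min = 106 min

Δt ≈ 106 min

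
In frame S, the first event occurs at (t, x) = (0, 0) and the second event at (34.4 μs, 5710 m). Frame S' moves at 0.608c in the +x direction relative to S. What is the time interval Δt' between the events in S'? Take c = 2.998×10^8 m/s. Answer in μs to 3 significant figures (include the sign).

Δt' ≈ 28.7 μs

γ = 1/√(1 − 0.608²) = 1.2595
Δt' = γ(Δt − vΔx/c²) = 1.2595 × (34.4 μs − 0.608×5710 m / (2.998×10^8 m/s))
= 1.2595 × (22.820 μs) = 28.7 μs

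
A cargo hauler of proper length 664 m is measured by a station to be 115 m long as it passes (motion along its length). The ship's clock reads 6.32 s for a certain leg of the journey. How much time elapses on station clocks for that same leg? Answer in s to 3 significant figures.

Length contraction ⇒ γ = L₀/L = 664/115 = 5.7739
Time dilation: Δt = γτ₀ = 5.7739 × 6.32 s = 36.5 s

Δt ≈ 36.5 s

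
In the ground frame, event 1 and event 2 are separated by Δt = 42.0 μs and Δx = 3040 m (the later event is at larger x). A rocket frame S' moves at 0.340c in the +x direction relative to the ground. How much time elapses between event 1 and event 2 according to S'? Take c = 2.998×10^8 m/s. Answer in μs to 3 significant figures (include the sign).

γ = 1/√(1 − 0.340²) = 1.0633
Δt' = γ(Δt − vΔx/c²) = 1.0633 × (42.0 μs − 0.340×3040 m / (2.998×10^8 m/s))
= 1.0633 × (38.552 μs) = 41.0 μs

Δt' ≈ 41.0 μs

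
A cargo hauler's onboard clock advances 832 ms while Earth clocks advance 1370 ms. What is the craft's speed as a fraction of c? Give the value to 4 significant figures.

β ≈ 0.7945

γ = Δt/τ₀ = 1370/832 = 1.64663
β = √(1 − 1/γ²) = √(1 − 1/1.64663²) = 0.7945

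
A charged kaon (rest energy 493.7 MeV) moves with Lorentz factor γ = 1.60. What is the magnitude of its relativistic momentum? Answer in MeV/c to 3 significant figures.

p ≈ 617 MeV/c

β = √(1 − 1/γ²) = √(1 − 1/1.60²) = 0.78062
p = γβm₀c = 1.60 × 0.78062 × 493.7 MeV/c = 617 MeV/c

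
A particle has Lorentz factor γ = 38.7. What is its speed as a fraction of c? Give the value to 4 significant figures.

β ≈ 0.9997

β = √(1 − 1/γ²) = √(1 − 1/38.7²) = √(0.999332) = 0.9997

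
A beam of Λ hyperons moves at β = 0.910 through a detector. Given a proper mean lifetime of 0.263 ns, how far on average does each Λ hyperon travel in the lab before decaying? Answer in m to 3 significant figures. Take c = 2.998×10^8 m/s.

γ = 1/√(1 − 0.910²) = 2.4119
Dilated lifetime: Δt = γτ₀ = 2.4119 × 0.263 ns = 0.63433 ns
d = vΔt = 0.910c × 0.63433 ns = 2.7282×10^8 m/s × 6.3433×10^-10 s = 0.173 m

d ≈ 0.173 m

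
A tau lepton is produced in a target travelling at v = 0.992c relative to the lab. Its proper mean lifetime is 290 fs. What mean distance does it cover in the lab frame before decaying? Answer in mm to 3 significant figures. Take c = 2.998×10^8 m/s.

d ≈ 0.683 mm

γ = 1/√(1 − 0.992²) = 7.9216
Dilated lifetime: Δt = γτ₀ = 7.9216 × 290 fs = 2297.3 fs
d = vΔt = 0.992c × 2297.3 fs = 2.9740×10^8 m/s × 2.2973×10^-12 s = 0.683 mm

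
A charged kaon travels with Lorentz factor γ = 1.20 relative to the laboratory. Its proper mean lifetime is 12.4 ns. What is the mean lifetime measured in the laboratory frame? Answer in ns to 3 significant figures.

γ = 1.20 (given)
Time dilation: Δt = γτ₀ = 1.20 × 12.4 ns = 14.9 ns

Δt ≈ 14.9 ns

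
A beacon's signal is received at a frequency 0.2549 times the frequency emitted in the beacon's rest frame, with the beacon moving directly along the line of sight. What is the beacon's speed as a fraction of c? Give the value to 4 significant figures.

β ≈ 0.8780

f_obs/f_src = √((1−β)/(1+β)) = 0.2549  ⇒  (1−β)/(1+β) = 0.0649740
β = |1 − D²|/(1 + D²) = |1 − 0.0649740|/(1 + 0.0649740) = 0.8780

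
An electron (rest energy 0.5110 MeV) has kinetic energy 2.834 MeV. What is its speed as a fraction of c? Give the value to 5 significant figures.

β ≈ 0.98826

γ = 1 + K/(m₀c²) = 1 + 2.834/0.5110 = 6.545988
β = √(1 − 1/γ²) = 0.98826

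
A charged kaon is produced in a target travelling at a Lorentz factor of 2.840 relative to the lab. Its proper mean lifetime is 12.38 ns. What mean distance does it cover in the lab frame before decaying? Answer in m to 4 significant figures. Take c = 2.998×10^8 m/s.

d ≈ 9.866 m

β = √(1 − 1/γ²) = √(1 − 1/2.840²) = 0.935958
Dilated lifetime: Δt = γτ₀ = 2.840 × 12.38 ns = 35.1592 ns
d = vΔt = 0.935958c × 35.1592 ns = 2.80600×10^8 m/s × 3.51592×10^-8 s = 9.866 m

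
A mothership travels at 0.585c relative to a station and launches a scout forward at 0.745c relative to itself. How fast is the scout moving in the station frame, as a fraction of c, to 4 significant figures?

Compose boost 2: (0.745 + 0.585)/(1 + 0.745×0.585) = 1.330/1.43582 = 0.9263

u ≈ 0.9263c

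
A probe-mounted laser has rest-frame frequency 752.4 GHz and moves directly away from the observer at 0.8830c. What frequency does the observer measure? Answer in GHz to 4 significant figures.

Relativistic Doppler: f_obs = f_src √((1−β)/(1+β))
= 752.4 × √(0.117000/1.88300) = 752.4 × 0.249269 = 187.5 GHz

f_obs ≈ 187.5 GHz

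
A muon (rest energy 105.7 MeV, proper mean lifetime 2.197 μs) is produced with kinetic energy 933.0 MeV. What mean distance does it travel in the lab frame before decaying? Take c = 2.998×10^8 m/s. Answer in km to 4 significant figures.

γ = 1 + K/(m₀c²) = 1 + 933.0/105.7 = 9.82687
β = √(1 − 1/γ²) = 0.994809
Dilated lifetime: γτ₀ = 9.82687 × 2.197 μs = 21.5896 μs
d = βc·γτ₀ = 0.994809 × (2.998×10^8 m/s) × 2.15896×10^-5 s = 6.439 km

d ≈ 6.439 km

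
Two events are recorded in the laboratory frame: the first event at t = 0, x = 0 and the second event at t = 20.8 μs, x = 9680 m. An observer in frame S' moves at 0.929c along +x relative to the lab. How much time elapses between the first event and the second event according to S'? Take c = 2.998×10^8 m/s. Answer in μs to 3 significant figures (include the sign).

Δt' ≈ -24.8 μs

γ = 1/√(1 − 0.929²) = 2.7021
Δt' = γ(Δt − vΔx/c²) = 2.7021 × (20.8 μs − 0.929×9680 m / (2.998×10^8 m/s))
= 2.7021 × (-9.1957 μs) = -24.8 μs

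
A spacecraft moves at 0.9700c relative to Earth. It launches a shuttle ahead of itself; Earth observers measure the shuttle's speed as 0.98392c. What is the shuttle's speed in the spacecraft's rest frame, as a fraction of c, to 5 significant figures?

u' ≈ 0.30528c

Inverse velocity addition: u' = (u − v)/(1 − uv/c²)
= (0.98392 − 0.9700)/(1 − 0.98392×0.9700) = 0.013920/0.04559760 = 0.30528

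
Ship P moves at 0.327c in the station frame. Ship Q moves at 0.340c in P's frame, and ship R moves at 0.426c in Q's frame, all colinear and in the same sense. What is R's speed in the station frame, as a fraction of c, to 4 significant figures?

u ≈ 0.8173c

Compose boost 2: (0.340 + 0.327)/(1 + 0.340×0.327) = 0.6670/1.11118 = 0.600263
Compose boost 3: (0.426 + 0.600263)/(1 + 0.426×0.600263) = 1.02626/1.25571 = 0.8173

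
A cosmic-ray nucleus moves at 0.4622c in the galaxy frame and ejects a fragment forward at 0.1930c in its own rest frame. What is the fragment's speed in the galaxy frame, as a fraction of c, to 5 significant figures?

u ≈ 0.60154c

Compose boost 2: (0.1930 + 0.4622)/(1 + 0.1930×0.4622) = 0.65520/1.089205 = 0.60154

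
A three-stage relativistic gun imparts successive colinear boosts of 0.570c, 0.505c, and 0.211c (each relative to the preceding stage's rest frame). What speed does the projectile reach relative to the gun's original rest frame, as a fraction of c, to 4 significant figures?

Compose boost 2: (0.505 + 0.570)/(1 + 0.505×0.570) = 1.075/1.28785 = 0.834725
Compose boost 3: (0.211 + 0.834725)/(1 + 0.211×0.834725) = 1.04572/1.17613 = 0.8891

u ≈ 0.8891c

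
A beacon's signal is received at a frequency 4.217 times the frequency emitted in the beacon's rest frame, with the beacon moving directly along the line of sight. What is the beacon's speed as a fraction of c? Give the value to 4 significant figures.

f_obs/f_src = √((1+β)/(1−β)) = 4.217  ⇒  (1+β)/(1−β) = 17.7831
β = |1 − D²|/(1 + D²) = |1 − 17.7831|/(1 + 17.7831) = 0.8935

β ≈ 0.8935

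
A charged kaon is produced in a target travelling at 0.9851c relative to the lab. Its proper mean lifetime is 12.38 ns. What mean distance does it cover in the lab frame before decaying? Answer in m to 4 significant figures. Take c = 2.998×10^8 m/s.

d ≈ 21.26 m

γ = 1/√(1 − 0.9851²) = 5.81454
Dilated lifetime: Δt = γτ₀ = 5.81454 × 12.38 ns = 71.9841 ns
d = vΔt = 0.9851c × 71.9841 ns = 2.95333×10^8 m/s × 7.19841×10^-8 s = 21.26 m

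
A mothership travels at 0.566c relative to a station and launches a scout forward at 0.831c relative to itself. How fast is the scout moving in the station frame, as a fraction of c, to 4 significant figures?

Compose boost 2: (0.831 + 0.566)/(1 + 0.831×0.566) = 1.397/1.47035 = 0.9501

u ≈ 0.9501c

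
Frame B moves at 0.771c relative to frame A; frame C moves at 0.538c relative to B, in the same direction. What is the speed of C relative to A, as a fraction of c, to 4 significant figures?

u ≈ 0.9252c

Compose boost 2: (0.538 + 0.771)/(1 + 0.538×0.771) = 1.309/1.41480 = 0.9252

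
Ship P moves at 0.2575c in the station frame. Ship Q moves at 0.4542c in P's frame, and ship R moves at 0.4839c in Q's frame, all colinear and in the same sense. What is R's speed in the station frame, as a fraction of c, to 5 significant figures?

Compose boost 2: (0.4542 + 0.2575)/(1 + 0.4542×0.2575) = 0.71170/1.116956 = 0.6371779
Compose boost 3: (0.4839 + 0.6371779)/(1 + 0.4839×0.6371779) = 1.121078/1.308330 = 0.85688

u ≈ 0.85688c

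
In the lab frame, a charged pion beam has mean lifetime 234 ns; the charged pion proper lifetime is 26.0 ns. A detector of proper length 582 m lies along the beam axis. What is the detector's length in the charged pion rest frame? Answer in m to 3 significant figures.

Time dilation ⇒ γ = Δt/τ₀ = 234/26.0 = 9.0000
Length contraction: L = L₀/γ = 582/9.0000 = 64.7 m

L ≈ 64.7 m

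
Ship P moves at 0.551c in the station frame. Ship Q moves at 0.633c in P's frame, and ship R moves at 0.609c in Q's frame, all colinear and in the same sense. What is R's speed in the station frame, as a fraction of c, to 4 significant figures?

Compose boost 2: (0.633 + 0.551)/(1 + 0.633×0.551) = 1.184/1.34878 = 0.877828
Compose boost 3: (0.609 + 0.877828)/(1 + 0.609×0.877828) = 1.48683/1.53460 = 0.9689

u ≈ 0.9689c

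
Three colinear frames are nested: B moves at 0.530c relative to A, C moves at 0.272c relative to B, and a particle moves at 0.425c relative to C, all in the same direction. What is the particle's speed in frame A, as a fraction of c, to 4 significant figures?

u ≈ 0.8675c

Compose boost 2: (0.272 + 0.530)/(1 + 0.272×0.530) = 0.8020/1.14416 = 0.700951
Compose boost 3: (0.425 + 0.700951)/(1 + 0.425×0.700951) = 1.12595/1.29790 = 0.8675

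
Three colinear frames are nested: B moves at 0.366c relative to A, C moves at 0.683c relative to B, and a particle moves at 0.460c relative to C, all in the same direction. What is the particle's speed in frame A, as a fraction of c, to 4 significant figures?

u ≈ 0.9374c

Compose boost 2: (0.683 + 0.366)/(1 + 0.683×0.366) = 1.049/1.24998 = 0.839215
Compose boost 3: (0.460 + 0.839215)/(1 + 0.460×0.839215) = 1.29921/1.38604 = 0.9374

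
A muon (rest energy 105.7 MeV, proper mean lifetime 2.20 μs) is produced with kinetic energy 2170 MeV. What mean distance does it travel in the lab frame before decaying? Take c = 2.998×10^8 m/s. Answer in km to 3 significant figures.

γ = 1 + K/(m₀c²) = 1 + 2170/105.7 = 21.530
β = √(1 − 1/γ²) = 0.99892
Dilated lifetime: γτ₀ = 21.530 × 2.20 μs = 47.366 μs
d = βc·γτ₀ = 0.99892 × (2.998×10^8 m/s) × 4.7366×10^-5 s = 14.2 km

d ≈ 14.2 km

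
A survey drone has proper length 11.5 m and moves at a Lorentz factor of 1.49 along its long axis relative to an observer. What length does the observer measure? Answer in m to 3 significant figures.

L ≈ 7.72 m

γ = 1.49 (given)
Length contraction: L = L₀/γ = 11.5/1.49 = 7.72 m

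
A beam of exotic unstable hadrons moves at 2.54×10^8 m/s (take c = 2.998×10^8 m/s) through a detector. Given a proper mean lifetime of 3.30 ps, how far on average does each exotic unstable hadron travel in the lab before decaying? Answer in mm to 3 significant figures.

β = v/c = 2.54×10^8 / 2.998×10^8 = 0.84723
γ = 1/√(1 − 0.84723²) = 1.8824
Dilated lifetime: Δt = γτ₀ = 1.8824 × 3.30 ps = 6.2121 ps
d = vΔt = 0.84723c × 6.2121 ps = 2.5400×10^8 m/s × 6.2121×10^-12 s = 1.58 mm

d ≈ 1.58 mm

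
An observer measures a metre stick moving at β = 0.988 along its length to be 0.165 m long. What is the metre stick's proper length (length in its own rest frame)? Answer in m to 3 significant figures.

γ = 1/√(1 − 0.988²) = 6.4744
L₀ = γL = 6.4744 × 0.165 = 1.07 m

L₀ ≈ 1.07 m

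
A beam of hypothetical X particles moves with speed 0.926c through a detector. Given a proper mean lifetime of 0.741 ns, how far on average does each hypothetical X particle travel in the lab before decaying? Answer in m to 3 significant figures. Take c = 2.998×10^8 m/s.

γ = 1/√(1 − 0.926²) = 2.6488
Dilated lifetime: Δt = γτ₀ = 2.6488 × 0.741 ns = 1.9628 ns
d = vΔt = 0.926c × 1.9628 ns = 2.7761×10^8 m/s × 1.9628×10^-9 s = 0.545 m

d ≈ 0.545 m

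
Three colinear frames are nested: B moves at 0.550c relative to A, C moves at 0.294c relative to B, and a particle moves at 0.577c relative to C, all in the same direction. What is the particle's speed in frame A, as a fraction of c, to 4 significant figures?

u ≈ 0.9185c

Compose boost 2: (0.294 + 0.550)/(1 + 0.294×0.550) = 0.8440/1.16170 = 0.726521
Compose boost 3: (0.577 + 0.726521)/(1 + 0.577×0.726521) = 1.30352/1.41920 = 0.9185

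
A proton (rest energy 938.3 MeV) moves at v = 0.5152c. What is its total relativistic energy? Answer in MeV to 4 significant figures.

E ≈ 1095 MeV

γ = 1/√(1 − 0.5152²) = 1.16677
E = γm₀c² = 1.16677 × 938.3 MeV = 1095 MeV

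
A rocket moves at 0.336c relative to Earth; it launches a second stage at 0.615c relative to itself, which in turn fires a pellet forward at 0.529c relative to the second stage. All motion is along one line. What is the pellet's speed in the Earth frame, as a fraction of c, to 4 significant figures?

Compose boost 2: (0.615 + 0.336)/(1 + 0.615×0.336) = 0.9510/1.20664 = 0.788139
Compose boost 3: (0.529 + 0.788139)/(1 + 0.529×0.788139) = 1.31714/1.41693 = 0.9296

u ≈ 0.9296c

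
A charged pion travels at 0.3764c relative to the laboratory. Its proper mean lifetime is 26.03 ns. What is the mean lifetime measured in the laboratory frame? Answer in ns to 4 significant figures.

γ = 1/√(1 − 0.3764²) = 1.07938
Time dilation: Δt = γτ₀ = 1.07938 × 26.03 ns = 28.10 ns

Δt ≈ 28.10 ns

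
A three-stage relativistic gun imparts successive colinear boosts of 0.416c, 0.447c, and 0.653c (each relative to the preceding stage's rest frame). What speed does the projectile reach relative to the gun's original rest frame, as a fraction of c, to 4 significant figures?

Compose boost 2: (0.447 + 0.416)/(1 + 0.447×0.416) = 0.8630/1.18595 = 0.727685
Compose boost 3: (0.653 + 0.727685)/(1 + 0.653×0.727685) = 1.38069/1.47518 = 0.9359

u ≈ 0.9359c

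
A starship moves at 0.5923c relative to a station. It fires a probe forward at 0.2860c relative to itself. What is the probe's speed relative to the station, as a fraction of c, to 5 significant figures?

Relativistic velocity addition: u = (u' + v)/(1 + u'v/c²)
= (0.2860 + 0.5923)/(1 + 0.2860×0.5923) = 0.87830/1.169398 = 0.75107

u ≈ 0.75107c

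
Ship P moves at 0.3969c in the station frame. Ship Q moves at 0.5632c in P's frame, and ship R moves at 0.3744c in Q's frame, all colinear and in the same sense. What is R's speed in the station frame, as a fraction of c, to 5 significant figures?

u ≈ 0.89589c

Compose boost 2: (0.5632 + 0.3969)/(1 + 0.5632×0.3969) = 0.96010/1.223534 = 0.7846941
Compose boost 3: (0.3744 + 0.7846941)/(1 + 0.3744×0.7846941) = 1.159094/1.293789 = 0.89589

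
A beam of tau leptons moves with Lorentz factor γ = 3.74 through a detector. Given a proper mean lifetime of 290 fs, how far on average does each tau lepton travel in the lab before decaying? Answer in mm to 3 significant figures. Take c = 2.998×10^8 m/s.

d ≈ 0.313 mm

β = √(1 − 1/γ²) = √(1 − 1/3.74²) = 0.96359
Dilated lifetime: Δt = γτ₀ = 3.74 × 290 fs = 1084.6 fs
d = vΔt = 0.96359c × 1084.6 fs = 2.8888×10^8 m/s × 1.0846×10^-12 s = 0.313 mm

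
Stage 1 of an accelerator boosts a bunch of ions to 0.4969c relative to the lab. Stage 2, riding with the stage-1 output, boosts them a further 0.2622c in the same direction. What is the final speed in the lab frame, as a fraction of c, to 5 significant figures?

Compose boost 2: (0.2622 + 0.4969)/(1 + 0.2622×0.4969) = 0.75910/1.130287 = 0.67160

u ≈ 0.67160c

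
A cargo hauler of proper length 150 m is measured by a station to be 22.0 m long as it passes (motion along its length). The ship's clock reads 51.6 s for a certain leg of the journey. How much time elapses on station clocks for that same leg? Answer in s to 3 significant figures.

Δt ≈ 352 s

Length contraction ⇒ γ = L₀/L = 150/22.0 = 6.8182
Time dilation: Δt = γτ₀ = 6.8182 × 51.6 s = 352 s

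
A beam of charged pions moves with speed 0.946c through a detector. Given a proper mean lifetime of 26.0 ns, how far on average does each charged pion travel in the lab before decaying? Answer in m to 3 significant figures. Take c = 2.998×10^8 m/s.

γ = 1/√(1 − 0.946²) = 3.0848
Dilated lifetime: Δt = γτ₀ = 3.0848 × 26.0 ns = 80.206 ns
d = vΔt = 0.946c × 80.206 ns = 2.8361×10^8 m/s × 8.0206×10^-8 s = 22.7 m

d ≈ 22.7 m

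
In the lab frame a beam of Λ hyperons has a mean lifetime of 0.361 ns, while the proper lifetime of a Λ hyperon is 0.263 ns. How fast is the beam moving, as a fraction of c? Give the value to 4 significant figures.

γ = Δt/τ₀ = 0.361/0.263 = 1.37262
β = √(1 − 1/γ²) = √(1 − 1/1.37262²) = 0.6850

β ≈ 0.6850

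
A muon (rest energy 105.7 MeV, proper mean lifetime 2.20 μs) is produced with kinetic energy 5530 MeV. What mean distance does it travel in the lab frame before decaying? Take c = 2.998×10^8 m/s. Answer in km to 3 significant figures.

γ = 1 + K/(m₀c²) = 1 + 5530/105.7 = 53.318
β = √(1 − 1/γ²) = 0.99982
Dilated lifetime: γτ₀ = 53.318 × 2.20 μs = 117.30 μs
d = βc·γτ₀ = 0.99982 × (2.998×10^8 m/s) × 0.00011730 s = 35.2 km

d ≈ 35.2 km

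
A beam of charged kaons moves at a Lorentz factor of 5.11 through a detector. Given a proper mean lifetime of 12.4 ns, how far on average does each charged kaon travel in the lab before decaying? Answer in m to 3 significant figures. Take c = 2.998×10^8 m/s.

d ≈ 18.6 m

β = √(1 − 1/γ²) = √(1 − 1/5.11²) = 0.98066
Dilated lifetime: Δt = γτ₀ = 5.11 × 12.4 ns = 63.364 ns
d = vΔt = 0.98066c × 63.364 ns = 2.9400×10^8 m/s × 6.3364×10^-8 s = 18.6 m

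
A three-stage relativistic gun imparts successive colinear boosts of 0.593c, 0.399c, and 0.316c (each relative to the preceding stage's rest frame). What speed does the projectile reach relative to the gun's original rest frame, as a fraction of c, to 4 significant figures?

u ≈ 0.8921c

Compose boost 2: (0.399 + 0.593)/(1 + 0.399×0.593) = 0.9920/1.23661 = 0.802195
Compose boost 3: (0.316 + 0.802195)/(1 + 0.316×0.802195) = 1.11820/1.25349 = 0.8921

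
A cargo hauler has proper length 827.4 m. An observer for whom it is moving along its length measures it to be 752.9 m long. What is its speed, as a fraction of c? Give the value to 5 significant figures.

γ = L₀/L = 827.4/752.9 = 1.098951
β = √(1 − 1/γ²) = 0.41470

β ≈ 0.41470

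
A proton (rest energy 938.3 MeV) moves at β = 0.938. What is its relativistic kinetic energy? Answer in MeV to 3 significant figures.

K ≈ 1770 MeV

γ = 1/√(1 − 0.938²) = 2.8849
K = (γ − 1)m₀c² = (2.8849 − 1) × 938.3 MeV = 1.8849 × 938.3 MeV = 1770 MeV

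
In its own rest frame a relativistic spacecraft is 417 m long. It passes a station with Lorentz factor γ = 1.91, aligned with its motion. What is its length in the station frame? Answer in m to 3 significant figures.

L ≈ 218 m

γ = 1.91 (given)
Length contraction: L = L₀/γ = 417/1.91 = 218 m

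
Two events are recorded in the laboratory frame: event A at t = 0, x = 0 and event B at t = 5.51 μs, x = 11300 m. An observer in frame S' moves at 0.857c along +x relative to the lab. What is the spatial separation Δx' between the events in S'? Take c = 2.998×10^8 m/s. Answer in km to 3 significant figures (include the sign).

γ = 1/√(1 − 0.857²) = 1.9406
Δx' = γ(Δx − vΔt) = 1.9406 × (11300 m − 0.857×(2.998×10^8 m/s)×5.51×10^-6 s)
= 1.9406 × (9884.3 m) = 19.2 km

Δx' ≈ 19.2 km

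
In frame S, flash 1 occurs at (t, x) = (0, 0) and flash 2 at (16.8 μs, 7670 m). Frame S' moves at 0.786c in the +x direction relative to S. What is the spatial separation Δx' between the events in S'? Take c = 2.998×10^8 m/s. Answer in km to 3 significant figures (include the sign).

γ = 1/√(1 − 0.786²) = 1.6175
Δx' = γ(Δx − vΔt) = 1.6175 × (7670 m − 0.786×(2.998×10^8 m/s)×16.8×10^-6 s)
= 1.6175 × (3711.2 m) = 6.00 km

Δx' ≈ 6.00 km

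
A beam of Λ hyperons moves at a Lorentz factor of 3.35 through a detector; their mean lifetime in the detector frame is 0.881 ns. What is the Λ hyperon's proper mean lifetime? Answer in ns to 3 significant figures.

τ₀ ≈ 0.263 ns

γ = 3.35 (given)
Proper time: τ₀ = Δt/γ = 0.881/3.35 = 0.263 ns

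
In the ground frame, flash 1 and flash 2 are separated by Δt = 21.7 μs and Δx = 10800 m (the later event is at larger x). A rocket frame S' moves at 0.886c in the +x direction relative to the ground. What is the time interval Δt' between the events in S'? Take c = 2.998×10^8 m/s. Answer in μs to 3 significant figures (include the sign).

γ = 1/√(1 − 0.886²) = 2.1566
Δt' = γ(Δt − vΔx/c²) = 2.1566 × (21.7 μs − 0.886×10800 m / (2.998×10^8 m/s))
= 2.1566 × (-10.217 μs) = -22.0 μs

Δt' ≈ -22.0 μs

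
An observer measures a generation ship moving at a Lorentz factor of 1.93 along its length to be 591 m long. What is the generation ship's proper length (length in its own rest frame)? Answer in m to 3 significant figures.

L₀ ≈ 1140 m

γ = 1.93 (given)
L₀ = γL = 1.93 × 591 = 1140 m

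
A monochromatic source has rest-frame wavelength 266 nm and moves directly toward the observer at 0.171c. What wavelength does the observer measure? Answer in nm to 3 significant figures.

Relativistic Doppler: λ_obs = λ_src √((1−β)/(1+β))
= 266 × √(0.82900/1.1710) = 266 × 0.84139 = 224 nm

λ_obs ≈ 224 nm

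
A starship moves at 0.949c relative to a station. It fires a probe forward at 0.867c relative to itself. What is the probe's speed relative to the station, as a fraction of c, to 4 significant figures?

u ≈ 0.9963c

Relativistic velocity addition: u = (u' + v)/(1 + u'v/c²)
= (0.867 + 0.949)/(1 + 0.867×0.949) = 1.816/1.82278 = 0.9963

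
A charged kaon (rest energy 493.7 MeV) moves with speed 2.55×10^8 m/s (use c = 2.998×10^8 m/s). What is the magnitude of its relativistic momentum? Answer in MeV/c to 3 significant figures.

p ≈ 799 MeV/c

β = v/c = 2.55×10^8 / 2.998×10^8 = 0.85057
γ = 1/√(1 − 0.85057²) = 1.9016
p = γβm₀c = 1.9016 × 0.85057 × 493.7 MeV/c = 799 MeV/c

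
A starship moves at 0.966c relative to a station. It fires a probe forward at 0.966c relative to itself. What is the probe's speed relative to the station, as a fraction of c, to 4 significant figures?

Relativistic velocity addition: u = (u' + v)/(1 + u'v/c²)
= (0.966 + 0.966)/(1 + 0.966×0.966) = 1.932/1.93316 = 0.9994

u ≈ 0.9994c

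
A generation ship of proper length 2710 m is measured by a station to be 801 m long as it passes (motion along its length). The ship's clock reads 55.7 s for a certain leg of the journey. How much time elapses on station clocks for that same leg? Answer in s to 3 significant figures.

Length contraction ⇒ γ = L₀/L = 2710/801 = 3.3833
Time dilation: Δt = γτ₀ = 3.3833 × 55.7 s = 188 s

Δt ≈ 188 s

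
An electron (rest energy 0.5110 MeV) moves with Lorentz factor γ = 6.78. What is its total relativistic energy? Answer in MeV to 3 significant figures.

E ≈ 3.46 MeV

γ = 6.78 (given)
E = γm₀c² = 6.78 × 0.5110 MeV = 3.46 MeV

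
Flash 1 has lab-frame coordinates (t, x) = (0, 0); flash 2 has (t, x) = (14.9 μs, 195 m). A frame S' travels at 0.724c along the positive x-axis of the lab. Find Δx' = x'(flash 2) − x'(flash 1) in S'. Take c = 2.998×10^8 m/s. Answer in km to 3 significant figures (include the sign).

γ = 1/√(1 − 0.724²) = 1.4497
Δx' = γ(Δx − vΔt) = 1.4497 × (195 m − 0.724×(2.998×10^8 m/s)×14.9×10^-6 s)
= 1.4497 × (-3039.1 m) = -4.41 km

Δx' ≈ -4.41 km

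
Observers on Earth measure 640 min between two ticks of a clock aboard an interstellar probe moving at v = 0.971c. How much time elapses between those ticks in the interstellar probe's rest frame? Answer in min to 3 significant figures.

τ₀ ≈ 153 min

γ = 1/√(1 − 0.971²) = 4.1827
Proper time: τ₀ = Δt/γ = 640/4.1827 = 153 min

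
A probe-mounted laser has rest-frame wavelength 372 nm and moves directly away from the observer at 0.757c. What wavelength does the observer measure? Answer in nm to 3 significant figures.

Relativistic Doppler: λ_obs = λ_src √((1+β)/(1−β))
= 372 × √(1.7570/0.24300) = 372 × 2.6890 = 1000 nm

λ_obs ≈ 1000 nm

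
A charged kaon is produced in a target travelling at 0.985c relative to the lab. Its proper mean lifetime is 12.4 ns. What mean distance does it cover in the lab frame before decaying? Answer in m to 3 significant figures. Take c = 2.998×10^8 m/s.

d ≈ 21.2 m

γ = 1/√(1 − 0.985²) = 5.7953
Dilated lifetime: Δt = γτ₀ = 5.7953 × 12.4 ns = 71.861 ns
d = vΔt = 0.985c × 71.861 ns = 2.9530×10^8 m/s × 7.1861×10^-8 s = 21.2 m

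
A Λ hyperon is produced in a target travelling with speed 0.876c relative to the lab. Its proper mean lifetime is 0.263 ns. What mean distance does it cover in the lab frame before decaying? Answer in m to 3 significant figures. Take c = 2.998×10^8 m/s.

d ≈ 0.143 m

γ = 1/√(1 − 0.876²) = 2.0734
Dilated lifetime: Δt = γτ₀ = 2.0734 × 0.263 ns = 0.54529 ns
d = vΔt = 0.876c × 0.54529 ns = 2.6262×10^8 m/s × 5.4529×10^-10 s = 0.143 m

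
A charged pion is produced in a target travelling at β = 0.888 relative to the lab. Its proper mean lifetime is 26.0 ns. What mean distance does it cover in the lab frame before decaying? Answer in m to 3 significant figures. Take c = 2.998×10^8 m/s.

γ = 1/√(1 − 0.888²) = 2.1747
Dilated lifetime: Δt = γτ₀ = 2.1747 × 26.0 ns = 56.541 ns
d = vΔt = 0.888c × 56.541 ns = 2.6622×10^8 m/s × 5.6541×10^-8 s = 15.1 m

d ≈ 15.1 m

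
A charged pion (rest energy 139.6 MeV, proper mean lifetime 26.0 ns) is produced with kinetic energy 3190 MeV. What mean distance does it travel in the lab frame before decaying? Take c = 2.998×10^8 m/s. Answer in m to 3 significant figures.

d ≈ 186 m

γ = 1 + K/(m₀c²) = 1 + 3190/139.6 = 23.851
β = √(1 − 1/γ²) = 0.99912
Dilated lifetime: γτ₀ = 23.851 × 26.0 ns = 620.13 ns
d = βc·γτ₀ = 0.99912 × (2.998×10^8 m/s) × 6.2013×10^-7 s = 186 m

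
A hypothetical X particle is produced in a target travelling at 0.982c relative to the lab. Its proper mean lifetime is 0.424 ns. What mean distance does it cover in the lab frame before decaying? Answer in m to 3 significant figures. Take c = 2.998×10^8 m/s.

d ≈ 0.661 m

γ = 1/√(1 − 0.982²) = 5.2943
Dilated lifetime: Δt = γτ₀ = 5.2943 × 0.424 ns = 2.2448 ns
d = vΔt = 0.982c × 2.2448 ns = 2.9440×10^8 m/s × 2.2448×10^-9 s = 0.661 m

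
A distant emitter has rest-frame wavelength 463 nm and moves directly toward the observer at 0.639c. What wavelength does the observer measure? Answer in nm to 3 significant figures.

Relativistic Doppler: λ_obs = λ_src √((1−β)/(1+β))
= 463 × √(0.36100/1.6390) = 463 × 0.46931 = 217 nm

λ_obs ≈ 217 nm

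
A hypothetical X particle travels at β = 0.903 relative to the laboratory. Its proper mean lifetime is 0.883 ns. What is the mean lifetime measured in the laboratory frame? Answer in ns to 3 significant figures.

Δt ≈ 2.06 ns

γ = 1/√(1 − 0.903²) = 2.3275
Time dilation: Δt = γτ₀ = 2.3275 × 0.883 ns = 2.06 ns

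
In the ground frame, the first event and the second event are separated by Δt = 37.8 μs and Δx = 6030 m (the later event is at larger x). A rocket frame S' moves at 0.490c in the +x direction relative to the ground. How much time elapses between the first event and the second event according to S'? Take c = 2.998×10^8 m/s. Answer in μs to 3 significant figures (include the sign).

γ = 1/√(1 − 0.490²) = 1.1472
Δt' = γ(Δt − vΔx/c²) = 1.1472 × (37.8 μs − 0.490×6030 m / (2.998×10^8 m/s))
= 1.1472 × (27.944 μs) = 32.1 μs

Δt' ≈ 32.1 μs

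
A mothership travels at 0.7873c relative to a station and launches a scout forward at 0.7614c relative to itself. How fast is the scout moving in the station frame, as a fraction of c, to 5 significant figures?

Compose boost 2: (0.7614 + 0.7873)/(1 + 0.7614×0.7873) = 1.5487/1.599450 = 0.96827

u ≈ 0.96827c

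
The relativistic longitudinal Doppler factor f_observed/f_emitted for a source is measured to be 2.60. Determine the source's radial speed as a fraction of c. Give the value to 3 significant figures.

β ≈ 0.742

f_obs/f_src = √((1+β)/(1−β)) = 2.60  ⇒  (1+β)/(1−β) = 6.7600
β = |1 − D²|/(1 + D²) = |1 − 6.7600|/(1 + 6.7600) = 0.742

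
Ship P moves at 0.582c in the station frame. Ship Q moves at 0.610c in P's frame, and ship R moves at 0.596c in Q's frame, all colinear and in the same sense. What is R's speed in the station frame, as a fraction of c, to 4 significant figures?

u ≈ 0.9681c

Compose boost 2: (0.610 + 0.582)/(1 + 0.610×0.582) = 1.192/1.35502 = 0.879692
Compose boost 3: (0.596 + 0.879692)/(1 + 0.596×0.879692) = 1.47569/1.52430 = 0.9681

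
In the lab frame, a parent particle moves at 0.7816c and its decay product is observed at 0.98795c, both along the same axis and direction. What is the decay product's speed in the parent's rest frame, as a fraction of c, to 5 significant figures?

Inverse velocity addition: u' = (u − v)/(1 − uv/c²)
= (0.98795 − 0.7816)/(1 − 0.98795×0.7816) = 0.20635/0.2278183 = 0.90577

u' ≈ 0.90577c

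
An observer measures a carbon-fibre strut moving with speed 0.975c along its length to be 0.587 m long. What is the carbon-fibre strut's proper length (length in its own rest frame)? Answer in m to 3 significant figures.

γ = 1/√(1 − 0.975²) = 4.5004
L₀ = γL = 4.5004 × 0.587 = 2.64 m

L₀ ≈ 2.64 m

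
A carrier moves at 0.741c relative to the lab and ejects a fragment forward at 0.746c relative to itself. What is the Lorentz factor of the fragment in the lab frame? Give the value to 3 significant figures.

u_lab = (0.746 + 0.741)/(1 + 0.746×0.741) = 1.487/1.55279 = 0.957634
γ = 1/√(1 − 0.957634²) = 3.47

γ ≈ 3.47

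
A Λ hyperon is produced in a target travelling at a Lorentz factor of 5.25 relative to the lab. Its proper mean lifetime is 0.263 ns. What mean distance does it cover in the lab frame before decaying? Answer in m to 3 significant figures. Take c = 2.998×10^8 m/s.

β = √(1 − 1/γ²) = √(1 − 1/5.25²) = 0.98169
Dilated lifetime: Δt = γτ₀ = 5.25 × 0.263 ns = 1.3808 ns
d = vΔt = 0.98169c × 1.3808 ns = 2.9431×10^8 m/s × 1.3808×10^-9 s = 0.406 m

d ≈ 0.406 m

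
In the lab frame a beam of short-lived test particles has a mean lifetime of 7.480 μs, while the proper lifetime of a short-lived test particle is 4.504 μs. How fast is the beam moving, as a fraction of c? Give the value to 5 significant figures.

β ≈ 0.79839

γ = Δt/τ₀ = 7.480/4.504 = 1.660746
β = √(1 − 1/γ²) = √(1 − 1/1.660746²) = 0.79839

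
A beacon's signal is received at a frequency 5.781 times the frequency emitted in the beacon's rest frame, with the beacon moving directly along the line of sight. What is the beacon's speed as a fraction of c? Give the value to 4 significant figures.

β ≈ 0.9419

f_obs/f_src = √((1+β)/(1−β)) = 5.781  ⇒  (1+β)/(1−β) = 33.4200
β = |1 − D²|/(1 + D²) = |1 − 33.4200|/(1 + 33.4200) = 0.9419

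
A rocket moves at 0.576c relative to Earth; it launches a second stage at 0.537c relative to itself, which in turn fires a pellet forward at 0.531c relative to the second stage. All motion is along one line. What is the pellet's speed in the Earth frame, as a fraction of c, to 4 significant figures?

Compose boost 2: (0.537 + 0.576)/(1 + 0.537×0.576) = 1.113/1.30931 = 0.850065
Compose boost 3: (0.531 + 0.850065)/(1 + 0.531×0.850065) = 1.38106/1.45138 = 0.9515

u ≈ 0.9515c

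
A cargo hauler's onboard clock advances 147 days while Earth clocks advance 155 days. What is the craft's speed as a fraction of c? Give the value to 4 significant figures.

β ≈ 0.3171

γ = Δt/τ₀ = 155/147 = 1.05442
β = √(1 − 1/γ²) = √(1 − 1/1.05442²) = 0.3171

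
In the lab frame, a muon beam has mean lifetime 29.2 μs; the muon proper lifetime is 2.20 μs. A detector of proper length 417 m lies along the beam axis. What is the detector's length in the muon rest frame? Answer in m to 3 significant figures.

L ≈ 31.4 m

Time dilation ⇒ γ = Δt/τ₀ = 29.2/2.20 = 13.273
Length contraction: L = L₀/γ = 417/13.273 = 31.4 m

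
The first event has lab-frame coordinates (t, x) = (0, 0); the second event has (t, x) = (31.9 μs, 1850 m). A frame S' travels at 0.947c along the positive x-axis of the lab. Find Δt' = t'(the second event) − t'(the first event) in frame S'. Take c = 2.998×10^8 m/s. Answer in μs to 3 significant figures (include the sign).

Δt' ≈ 81.1 μs

γ = 1/√(1 − 0.947²) = 3.1130
Δt' = γ(Δt − vΔx/c²) = 3.1130 × (31.9 μs − 0.947×1850 m / (2.998×10^8 m/s))
= 3.1130 × (26.056 μs) = 81.1 μs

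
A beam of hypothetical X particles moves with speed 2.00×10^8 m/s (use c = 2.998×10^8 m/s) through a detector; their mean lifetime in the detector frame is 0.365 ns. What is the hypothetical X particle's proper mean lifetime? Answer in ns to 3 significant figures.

β = v/c = 2.00×10^8 / 2.998×10^8 = 0.66711
γ = 1/√(1 − 0.66711²) = 1.3424
Proper time: τ₀ = Δt/γ = 0.365/1.3424 = 0.272 ns

τ₀ ≈ 0.272 ns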